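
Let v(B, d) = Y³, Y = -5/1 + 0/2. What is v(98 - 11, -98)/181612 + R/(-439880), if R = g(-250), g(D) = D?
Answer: -119775/998593582 ≈ -0.00011994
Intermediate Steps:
Y = -5 (Y = -5*1 + 0*(½) = -5 + 0 = -5)
R = -250
v(B, d) = -125 (v(B, d) = (-5)³ = -125)
v(98 - 11, -98)/181612 + R/(-439880) = -125/181612 - 250/(-439880) = -125*1/181612 - 250*(-1/439880) = -125/181612 + 25/43988 = -119775/998593582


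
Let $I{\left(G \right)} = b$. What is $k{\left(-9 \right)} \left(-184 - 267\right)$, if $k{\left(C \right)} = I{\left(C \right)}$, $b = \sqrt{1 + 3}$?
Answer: $-902$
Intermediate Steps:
$b = 2$ ($b = \sqrt{4} = 2$)
$I{\left(G \right)} = 2$
$k{\left(C \right)} = 2$
$k{\left(-9 \right)} \left(-184 - 267\right) = 2 \left(-184 - 267\right) = 2 \left(-451\right) = -902$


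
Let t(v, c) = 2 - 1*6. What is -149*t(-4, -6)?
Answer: 596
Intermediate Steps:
t(v, c) = -4 (t(v, c) = 2 - 6 = -4)
-149*t(-4, -6) = -149*(-4) = 596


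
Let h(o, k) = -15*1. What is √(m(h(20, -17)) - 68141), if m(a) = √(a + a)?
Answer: √(-68141 + I*√30) ≈ 0.01 + 261.04*I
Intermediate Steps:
h(o, k) = -15
m(a) = √2*√a (m(a) = √(2*a) = √2*√a)
√(m(h(20, -17)) - 68141) = √(√2*√(-15) - 68141) = √(√2*(I*√15) - 68141) = √(I*√30 - 68141) = √(-68141 + I*√30)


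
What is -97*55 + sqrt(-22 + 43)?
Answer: -5335 + sqrt(21) ≈ -5330.4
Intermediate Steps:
-97*55 + sqrt(-22 + 43) = -5335 + sqrt(21)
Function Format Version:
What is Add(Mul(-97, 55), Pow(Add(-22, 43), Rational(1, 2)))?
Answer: Add(-5335, Pow(21, Rational(1, 2))) ≈ -5330.4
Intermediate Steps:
Add(Mul(-97, 55), Pow(Add(-22, 43), Rational(1, 2))) = Add(-5335, Pow(21, Rational(1, 2)))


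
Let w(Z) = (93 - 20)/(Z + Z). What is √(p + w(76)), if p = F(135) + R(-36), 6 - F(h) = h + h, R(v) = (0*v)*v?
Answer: I*√1522090/76 ≈ 16.233*I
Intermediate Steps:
w(Z) = 73/(2*Z) (w(Z) = 73/((2*Z)) = 73*(1/(2*Z)) = 73/(2*Z))
R(v) = 0 (R(v) = 0*v = 0)
F(h) = 6 - 2*h (F(h) = 6 - (h + h) = 6 - 2*h)
p = -264 (p = (6 - 2*135) + 0 = (6 - 270) + 0 = -264 + 0 = -264)
√(p + w(76)) = √(-264 + (73/2)/76) = √(-264 + (73/2)*(1/76)) = √(-264 + 73/152) = √(-40055/152) = I*√1522090/76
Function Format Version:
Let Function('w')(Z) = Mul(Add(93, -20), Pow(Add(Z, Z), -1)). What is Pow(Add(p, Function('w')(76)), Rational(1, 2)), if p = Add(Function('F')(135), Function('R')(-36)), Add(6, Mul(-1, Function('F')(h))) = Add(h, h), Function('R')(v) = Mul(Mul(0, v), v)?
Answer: Mul(Rational(1, 76), I, Pow(1522090, Rational(1, 2))) ≈ Mul(16.233, I)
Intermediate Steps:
Function('w')(Z) = Mul(Rational(73, 2), Pow(Z, -1)) (Function('w')(Z) = Mul(73, Pow(Mul(2, Z), -1)) = Mul(73, Mul(Rational(1, 2), Pow(Z, -1))) = Mul(Rational(73, 2), Pow(Z, -1)))
Function('R')(v) = 0 (Function('R')(v) = Mul(0, v) = 0)
Function('F')(h) = Add(6, Mul(-2, h)) (Function('F')(h) = Add(6, Mul(-1, Add(h, h))) = Add(6, Mul(-1, Mul(2, h))) = Add(6, Mul(-2, h)))
p = -264 (p = Add(Add(6, Mul(-2, 135)), 0) = Add(Add(6, -270), 0) = Add(-264, 0) = -264)
Pow(Add(p, Function('w')(76)), Rational(1, 2)) = Pow(Add(-264, Mul(Rational(73, 2), Pow(76, -1))), Rational(1, 2)) = Pow(Add(-264, Mul(Rational(73, 2), Rational(1, 76))), Rational(1, 2)) = Pow(Add(-264, Rational(73, 152)), Rational(1, 2)) = Pow(Rational(-40055, 152), Rational(1, 2)) = Mul(Rational(1, 76), I, Pow(1522090, Rational(1, 2)))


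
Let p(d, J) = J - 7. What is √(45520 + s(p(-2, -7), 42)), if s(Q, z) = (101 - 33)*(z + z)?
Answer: 4*√3202 ≈ 226.34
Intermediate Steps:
p(d, J) = -7 + J
s(Q, z) = 136*z (s(Q, z) = 68*(2*z) = 136*z)
√(45520 + s(p(-2, -7), 42)) = √(45520 + 136*42) = √(45520 + 5712) = √51232 = 4*√3202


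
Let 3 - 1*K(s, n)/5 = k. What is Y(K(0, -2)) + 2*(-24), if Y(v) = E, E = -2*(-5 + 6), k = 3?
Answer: -50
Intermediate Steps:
K(s, n) = 0 (K(s, n) = 15 - 5*3 = 15 - 15 = 0)
E = -2 (E = -2*1 = -2)
Y(v) = -2
Y(K(0, -2)) + 2*(-24) = -2 + 2*(-24) = -2 - 48 = -50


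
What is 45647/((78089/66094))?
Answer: 3016992818/78089 ≈ 38635.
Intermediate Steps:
45647/((78089/66094)) = 45647/((78089*(1/66094))) = 45647/(78089/66094) = 45647*(66094/78089) = 3016992818/78089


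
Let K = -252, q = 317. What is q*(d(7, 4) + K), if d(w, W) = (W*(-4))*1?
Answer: -84956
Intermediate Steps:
d(w, W) = -4*W (d(w, W) = -4*W*1 = -4*W)
q*(d(7, 4) + K) = 317*(-4*4 - 252) = 317*(-16 - 252) = 317*(-268) = -84956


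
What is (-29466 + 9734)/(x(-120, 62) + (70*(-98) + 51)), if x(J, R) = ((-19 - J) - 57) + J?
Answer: 19732/6885 ≈ 2.8659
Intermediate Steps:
x(J, R) = -76 (x(J, R) = (-76 - J) + J = -76)
(-29466 + 9734)/(x(-120, 62) + (70*(-98) + 51)) = (-29466 + 9734)/(-76 + (70*(-98) + 51)) = -19732/(-76 + (-6860 + 51)) = -19732/(-76 - 6809) = -19732/(-6885) = -19732*(-1/6885) = 19732/6885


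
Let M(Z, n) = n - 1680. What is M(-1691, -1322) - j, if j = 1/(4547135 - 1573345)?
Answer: -8927317581/2973790 ≈ -3002.0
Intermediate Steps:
M(Z, n) = -1680 + n
j = 1/2973790 ≈ 3.3627e-7
M(-1691, -1322) - j = (-1680 - 1322) - 1*1/2973790 = -3002 - 1/2973790 = -8927317581/2973790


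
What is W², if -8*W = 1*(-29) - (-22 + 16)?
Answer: 529/64 ≈ 8.2656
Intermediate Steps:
W = 23/8 (W = -(1*(-29) - (-22 + 16))/8 = -(-29 - 1*(-6))/8 = -(-29 + 6)/8 = -⅛*(-23) = 23/8 ≈ 2.8750)
W² = (23/8)² = 529/64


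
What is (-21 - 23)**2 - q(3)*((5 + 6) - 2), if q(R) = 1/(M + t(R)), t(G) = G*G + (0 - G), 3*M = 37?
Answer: 106453/55 ≈ 1935.5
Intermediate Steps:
M = 37/3 (M = (1/3)*37 = 37/3 ≈ 12.333)
t(G) = G**2 - G
q(R) = 1/(37/3 + R*(-1 + R))
(-21 - 23)**2 - q(3)*((5 + 6) - 2) = (-21 - 23)**2 - 3/(37 + 3*3*(-1 + 3))*((5 + 6) - 2) = (-44)**2 - 3/(37 + 3*3*2)*(11 - 2) = 1936 - 3/(37 + 18)*9 = 1936 - 3/55*9 = 1936 - 3*(1/55)*9 = 1936 - 3*9/55 = 1936 - 1*27/55 = 1936 - 27/55 = 106453/55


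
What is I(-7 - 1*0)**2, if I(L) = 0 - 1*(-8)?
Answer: 64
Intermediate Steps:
I(L) = 8 (I(L) = 0 + 8 = 8)
I(-7 - 1*0)**2 = 8**2 = 64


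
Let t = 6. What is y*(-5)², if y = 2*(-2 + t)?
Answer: 200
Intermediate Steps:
y = 8 (y = 2*(-2 + 6) = 2*4 = 8)
y*(-5)² = 8*(-5)² = 8*25 = 200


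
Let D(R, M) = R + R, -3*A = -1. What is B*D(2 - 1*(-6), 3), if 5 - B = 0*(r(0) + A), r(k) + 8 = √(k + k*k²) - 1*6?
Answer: 80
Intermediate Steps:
A = ⅓ (A = -⅓*(-1) = ⅓ ≈ 0.33333)
r(k) = -14 + √(k + k³) (r(k) = -8 + (√(k + k*k²) - 1*6) = -8 + (√(k + k³) - 6) = -8 + (-6 + √(k + k³)) = -14 + √(k + k³))
D(R, M) = 2*R
B = 5 (B = 5 - 0*((-14 + √(0 + 0³)) + ⅓) = 5 - 0*((-14 + √(0 + 0)) + ⅓) = 5 - 0*((-14 + √0) + ⅓) = 5 - 0*((-14 + 0) + ⅓) = 5 - 0*(-14 + ⅓) = 5 - 0*(-41)/3 = 5 - 1*0 = 5 + 0 = 5)
B*D(2 - 1*(-6), 3) = 5*(2*(2 - 1*(-6))) = 5*(2*(2 + 6)) = 5*(2*8) = 5*16 = 80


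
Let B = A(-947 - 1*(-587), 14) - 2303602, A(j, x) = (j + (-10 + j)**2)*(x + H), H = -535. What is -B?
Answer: 73440942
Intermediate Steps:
A(j, x) = (-535 + x)*(j + (-10 + j)**2) (A(j, x) = (j + (-10 + j)**2)*(x - 535) = (j + (-10 + j)**2)*(-535 + x) = (-535 + x)*(j + (-10 + j)**2))
B = -73440942 (B = (-535*(-947 - 1*(-587)) - 535*(-10 + (-947 - 1*(-587)))**2 + (-947 - 1*(-587))*14 + 14*(-10 + (-947 - 1*(-587)))**2) - 2303602 = (-535*(-947 + 587) - 535*(-10 + (-947 + 587))**2 + (-947 + 587)*14 + 14*(-10 + (-947 + 587))**2) - 2303602 = (-535*(-360) - 535*(-10 - 360)**2 - 360*14 + 14*(-10 - 360)**2) - 2303602 = (192600 - 535*(-370)**2 - 5040 + 14*(-370)**2) - 2303602 = (192600 - 535*136900 - 5040 + 14*136900) - 2303602 = (192600 - 73241500 - 5040 + 1916600) - 2303602 = -71137340 - 2303602 = -73440942)
-B = -1*(-73440942) = 73440942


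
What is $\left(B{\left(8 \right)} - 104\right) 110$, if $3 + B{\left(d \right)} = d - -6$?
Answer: $-10230$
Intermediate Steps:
$B{\left(d \right)} = 3 + d$ ($B{\left(d \right)} = -3 + \left(d - -6\right) = -3 + \left(d + 6\right) = -3 + \left(6 + d\right) = 3 + d$)
$\left(B{\left(8 \right)} - 104\right) 110 = \left(\left(3 + 8\right) - 104\right) 110 = \left(11 - 104\right) 110 = \left(-93\right) 110 = -10230$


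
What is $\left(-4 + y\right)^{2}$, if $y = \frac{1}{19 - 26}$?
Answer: $\frac{841}{49} \approx 17.163$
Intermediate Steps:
$y = - \frac{1}{7}$ ($y = \frac{1}{-7} = - \frac{1}{7} \approx -0.14286$)
$\left(-4 + y\right)^{2} = \left(-4 - \frac{1}{7}\right)^{2} = \left(- \frac{29}{7}\right)^{2} = \frac{841}{49}$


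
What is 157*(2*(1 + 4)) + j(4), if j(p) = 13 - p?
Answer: 1579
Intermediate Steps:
157*(2*(1 + 4)) + j(4) = 157*(2*(1 + 4)) + (13 - 1*4) = 157*(2*5) + (13 - 4) = 157*10 + 9 = 1570 + 9 = 1579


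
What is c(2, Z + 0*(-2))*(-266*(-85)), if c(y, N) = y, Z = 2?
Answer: 45220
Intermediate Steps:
c(2, Z + 0*(-2))*(-266*(-85)) = 2*(-266*(-85)) = 2*22610 = 45220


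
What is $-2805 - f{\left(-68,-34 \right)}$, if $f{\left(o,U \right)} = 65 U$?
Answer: $-595$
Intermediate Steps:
$-2805 - f{\left(-68,-34 \right)} = -2805 - 65 \left(-34\right) = -2805 - -2210 = -2805 + 2210 = -595$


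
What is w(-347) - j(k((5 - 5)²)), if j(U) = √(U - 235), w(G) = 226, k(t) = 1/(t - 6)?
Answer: 226 - I*√8466/6 ≈ 226.0 - 15.335*I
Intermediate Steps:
k(t) = 1/(-6 + t)
j(U) = √(-235 + U)
w(-347) - j(k((5 - 5)²)) = 226 - √(-235 + 1/(-6 + (5 - 5)²)) = 226 - √(-235 + 1/(-6 + 0²)) = 226 - √(-235 + 1/(-6 + 0)) = 226 - √(-235 + 1/(-6)) = 226 - √(-235 - ⅙) = 226 - √(-1411/6) = 226 - I*√8466/6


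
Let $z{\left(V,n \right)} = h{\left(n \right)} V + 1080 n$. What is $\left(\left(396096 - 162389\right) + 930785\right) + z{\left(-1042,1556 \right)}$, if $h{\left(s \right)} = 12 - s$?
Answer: $4453820$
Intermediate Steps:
$z{\left(V,n \right)} = 1080 n + V \left(12 - n\right)$ ($z{\left(V,n \right)} = \left(12 - n\right) V + 1080 n = V \left(12 - n\right) + 1080 n = 1080 n + V \left(12 - n\right)$)
$\left(\left(396096 - 162389\right) + 930785\right) + z{\left(-1042,1556 \right)} = \left(\left(396096 - 162389\right) + 930785\right) + \left(1080 \cdot 1556 - - 1042 \left(-12 + 1556\right)\right) = \left(233707 + 930785\right) + \left(1680480 - \left(-1042\right) 1544\right) = 1164492 + \left(1680480 + 1608848\right) = 1164492 + 3289328 = 4453820$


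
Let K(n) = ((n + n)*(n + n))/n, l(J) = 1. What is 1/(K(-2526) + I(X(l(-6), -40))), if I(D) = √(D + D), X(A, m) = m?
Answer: -1263/12761362 - I*√5/25522724 ≈ -9.8971e-5 - 8.7611e-8*I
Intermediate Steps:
K(n) = 4*n (K(n) = ((2*n)*(2*n))/n = (4*n²)/n = 4*n)
I(D) = √2*√D (I(D) = √(2*D) = √2*√D)
1/(K(-2526) + I(X(l(-6), -40))) = 1/(4*(-2526) + √2*√(-40)) = 1/(-10104 + √2*(2*I*√10)) = 1/(-10104 + 4*I*√5)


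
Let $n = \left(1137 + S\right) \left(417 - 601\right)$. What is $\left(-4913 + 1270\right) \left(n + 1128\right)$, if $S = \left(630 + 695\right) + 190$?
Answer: $1773558120$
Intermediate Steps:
$S = 1515$ ($S = 1325 + 190 = 1515$)
$n = -487968$ ($n = \left(1137 + 1515\right) \left(417 - 601\right) = 2652 \left(-184\right) = -487968$)
$\left(-4913 + 1270\right) \left(n + 1128\right) = \left(-4913 + 1270\right) \left(-487968 + 1128\right) = \left(-3643\right) \left(-486840\right) = 1773558120$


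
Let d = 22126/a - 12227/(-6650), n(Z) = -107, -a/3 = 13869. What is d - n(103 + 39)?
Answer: 1302915293/12029850 ≈ 108.31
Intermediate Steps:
a = -41607 (a = -3*13869 = -41607)
d = 15721343/12029850 (d = 22126/(-41607) - 12227/(-6650) = 22126*(-1/41607) - 12227*(-1/6650) = -962/1809 + 12227/6650 = 15721343/12029850 ≈ 1.3069)
d - n(103 + 39) = 15721343/12029850 - 1*(-107) = 15721343/12029850 + 107 = 1302915293/12029850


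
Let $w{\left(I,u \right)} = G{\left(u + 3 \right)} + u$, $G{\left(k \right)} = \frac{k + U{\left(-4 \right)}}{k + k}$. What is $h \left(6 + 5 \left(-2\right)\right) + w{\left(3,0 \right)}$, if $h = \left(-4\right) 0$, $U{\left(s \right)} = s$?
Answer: $- \frac{1}{6} \approx -0.16667$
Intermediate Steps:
$h = 0$
$G{\left(k \right)} = \frac{-4 + k}{2 k}$ ($G{\left(k \right)} = \frac{k - 4}{k + k} = \frac{-4 + k}{2 k}$)
$w{\left(I,u \right)} = u + \frac{-1 + u}{2 \left(3 + u\right)}$ ($w{\left(I,u \right)} = \frac{-4 + \left(u + 3\right)}{2 \left(u + 3\right)} + u = \frac{-4 + \left(3 + u\right)}{2 \left(3 + u\right)} + u = \frac{-1 + u}{2 \left(3 + u\right)} + u = u + \frac{-1 + u}{2 \left(3 + u\right)}$)
$h \left(6 + 5 \left(-2\right)\right) + w{\left(3,0 \right)} = 0 \left(6 + 5 \left(-2\right)\right) + \frac{-1 + 0 + 2 \cdot 0 \left(3 + 0\right)}{2 \left(3 + 0\right)} = 0 \left(6 - 10\right) + \frac{-1 + 0 + 2 \cdot 0 \cdot 3}{2 \cdot 3} = 0 \left(-4\right) + \frac{1}{2} \cdot \frac{1}{3} \left(-1 + 0 + 0\right) = 0 + \frac{1}{2} \cdot \frac{1}{3} \left(-1\right) = 0 - \frac{1}{6} = - \frac{1}{6}$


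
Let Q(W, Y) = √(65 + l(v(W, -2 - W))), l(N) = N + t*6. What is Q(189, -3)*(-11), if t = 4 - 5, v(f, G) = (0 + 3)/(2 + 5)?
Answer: -44*√182/7 ≈ -84.799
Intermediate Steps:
v(f, G) = 3/7
t = -1
l(N) = -6 + N (l(N) = N - 1*6 = N - 6 = -6 + N)
Q(W, Y) = 4*√182/7 (Q(W, Y) = √(65 + (-6 + 3/7)) = √(65 - 39/7) = √(416/7) = 4*√182/7)
Q(189, -3)*(-11) = (4*√182/7)*(-11) = -44*√182/7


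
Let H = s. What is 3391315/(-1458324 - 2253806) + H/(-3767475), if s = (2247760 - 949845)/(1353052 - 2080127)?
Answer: -371584412829765517/406736136809405250 ≈ -0.91358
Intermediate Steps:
s = -259583/145415 (s = 1297915/(-727075) = 1297915*(-1/727075) = -259583/145415 ≈ -1.7851)
H = -259583/145415 ≈ -1.7851
3391315/(-1458324 - 2253806) + H/(-3767475) = 3391315/(-1458324 - 2253806) - 259583/145415/(-3767475) = 3391315/(-3712130) - 259583/145415*(-1/3767475) = 3391315*(-1/3712130) + 259583/547847377125 = -678263/742426 + 259583/547847377125 = -371584412829765517/406736136809405250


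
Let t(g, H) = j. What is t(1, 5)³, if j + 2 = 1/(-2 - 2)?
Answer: -729/64 ≈ -11.391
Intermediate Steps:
j = -9/4 (j = -2 + 1/(-2 - 2) = -2 + 1/(-4) = -2 - ¼ = -9/4 ≈ -2.2500)
t(g, H) = -9/4
t(1, 5)³ = (-9/4)³ = -729/64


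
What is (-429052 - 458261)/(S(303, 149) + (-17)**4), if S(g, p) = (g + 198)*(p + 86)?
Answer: -887313/201256 ≈ -4.4089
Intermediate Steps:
S(g, p) = (86 + p)*(198 + g) (S(g, p) = (198 + g)*(86 + p) = (86 + p)*(198 + g))
(-429052 - 458261)/(S(303, 149) + (-17)**4) = (-429052 - 458261)/((17028 + 86*303 + 198*149 + 303*149) + (-17)**4) = -887313/((17028 + 26058 + 29502 + 45147) + 83521) = -887313/(117735 + 83521) = -887313/201256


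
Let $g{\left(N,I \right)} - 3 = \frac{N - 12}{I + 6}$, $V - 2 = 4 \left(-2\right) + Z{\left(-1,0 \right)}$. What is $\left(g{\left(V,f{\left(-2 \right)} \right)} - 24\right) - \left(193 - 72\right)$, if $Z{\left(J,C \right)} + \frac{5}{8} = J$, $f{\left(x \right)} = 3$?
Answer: $- \frac{10381}{72} \approx -144.18$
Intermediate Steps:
$Z{\left(J,C \right)} = - \frac{5}{8} + J$
$V = - \frac{61}{8}$ ($V = 2 + \left(4 \left(-2\right) - \frac{13}{8}\right) = 2 - \frac{77}{8} = - \frac{61}{8} \approx -7.625$)
$g{\left(N,I \right)} = 3 + \frac{-12 + N}{6 + I}$ ($g{\left(N,I \right)} = 3 + \frac{N - 12}{I + 6} = 3 + \frac{-12 + N}{6 + I}$)
$\left(g{\left(V,f{\left(-2 \right)} \right)} - 24\right) - \left(193 - 72\right) = \left(\frac{6 - \frac{61}{8} + 3 \cdot 3}{6 + 3} - 24\right) - \left(193 - 72\right) = \left(\frac{6 - \frac{61}{8} + 9}{9} - 24\right) - 121 = \left(\frac{1}{9} \cdot \frac{59}{8} - 24\right) - 121 = \left(\frac{59}{72} - 24\right) - 121 = - \frac{1669}{72} - 121 = - \frac{10381}{72}$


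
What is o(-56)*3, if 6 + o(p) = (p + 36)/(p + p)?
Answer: -489/28 ≈ -17.464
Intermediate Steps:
o(p) = -6 + (36 + p)/(2*p) (o(p) = -6 + (p + 36)/(p + p) = -6 + (36 + p)/((2*p)) = -6 + (36 + p)*(1/(2*p)) = -6 + (36 + p)/(2*p))
o(-56)*3 = (-11/2 + 18/(-56))*3 = (-11/2 + 18*(-1/56))*3 = (-11/2 - 9/28)*3 = -163/28*3 = -489/28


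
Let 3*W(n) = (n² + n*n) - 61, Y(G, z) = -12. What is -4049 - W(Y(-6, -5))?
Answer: -12374/3 ≈ -4124.7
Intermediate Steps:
W(n) = -61/3 + 2*n²/3 (W(n) = ((n² + n*n) - 61)/3 = ((n² + n²) - 61)/3 = (2*n² - 61)/3 = (-61 + 2*n²)/3 = -61/3 + 2*n²/3)
-4049 - W(Y(-6, -5)) = -4049 - (-61/3 + (⅔)*(-12)²) = -4049 - (-61/3 + (⅔)*144) = -4049 - (-61/3 + 96) = -4049 - 1*227/3 = -4049 - 227/3 = -12374/3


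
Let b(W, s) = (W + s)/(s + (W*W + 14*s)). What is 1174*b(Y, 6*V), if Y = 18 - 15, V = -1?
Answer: 1174/27 ≈ 43.482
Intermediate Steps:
Y = 3
b(W, s) = (W + s)/(W**2 + 15*s) (b(W, s) = (W + s)/(s + (W**2 + 14*s)) = (W + s)/(W**2 + 15*s))
1174*b(Y, 6*V) = 1174*((3 + 6*(-1))/(3**2 + 15*(6*(-1)))) = 1174*((3 - 6)/(9 + 15*(-6))) = 1174*(-3/(9 - 90)) = 1174*(-3/(-81)) = 1174*(-1/81*(-3)) = 1174*(1/27) = 1174/27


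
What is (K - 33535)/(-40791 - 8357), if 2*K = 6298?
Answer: 15193/24574 ≈ 0.61825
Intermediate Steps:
K = 3149 (K = (1/2)*6298 = 3149)
(K - 33535)/(-40791 - 8357) = (3149 - 33535)/(-40791 - 8357) = -30386/(-49148) = -30386*(-1/49148) = 15193/24574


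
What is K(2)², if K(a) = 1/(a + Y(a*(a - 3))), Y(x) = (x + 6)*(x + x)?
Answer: 1/196 ≈ 0.0051020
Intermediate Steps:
Y(x) = 2*x*(6 + x) (Y(x) = (6 + x)*(2*x) = 2*x*(6 + x))
K(a) = 1/(a + 2*a*(-3 + a)*(6 + a*(-3 + a))) (K(a) = 1/(a + 2*(a*(a - 3))*(6 + a*(a - 3))) = 1/(a + 2*(a*(-3 + a))*(6 + a*(-3 + a))) = 1/(a + 2*a*(-3 + a)*(6 + a*(-3 + a))))
K(2)² = (1/(2*(1 + 2*(-3 + 2)*(6 + 2*(-3 + 2)))))² = (1/(2*(1 + 2*(-1)*(6 + 2*(-1)))))² = (1/(2*(1 + 2*(-1)*(6 - 2))))² = (1/(2*(1 + 2*(-1)*4)))² = (1/(2*(1 - 8)))² = ((½)/(-7))² = ((½)*(-⅐))² = (-1/14)² = 1/196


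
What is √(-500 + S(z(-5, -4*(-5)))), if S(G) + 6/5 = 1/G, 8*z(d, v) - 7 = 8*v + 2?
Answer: I*√2117370/65 ≈ 22.386*I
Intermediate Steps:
z(d, v) = 9/8 + v (z(d, v) = 7/8 + (8*v + 2)/8 = 7/8 + (2 + 8*v)/8 = 7/8 + (¼ + v) = 9/8 + v)
S(G) = -6/5 + 1/G
√(-500 + S(z(-5, -4*(-5)))) = √(-500 + (-6/5 + 1/(9/8 - 4*(-5)))) = √(-500 + (-6/5 + 1/(9/8 + 20))) = √(-500 + (-6/5 + 1/(169/8))) = √(-500 + (-6/5 + 8/169)) = √(-500 - 974/845) = √(-423474/845) = I*√2117370/65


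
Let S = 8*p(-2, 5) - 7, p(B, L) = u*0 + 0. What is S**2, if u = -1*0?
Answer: 49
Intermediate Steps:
u = 0
p(B, L) = 0 (p(B, L) = 0*0 + 0 = 0 + 0 = 0)
S = -7 (S = 8*0 - 7 = 0 - 7 = -7)
S**2 = (-7)**2 = 49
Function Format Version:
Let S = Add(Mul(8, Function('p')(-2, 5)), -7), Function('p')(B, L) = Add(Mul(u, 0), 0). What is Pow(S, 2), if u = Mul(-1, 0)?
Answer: 49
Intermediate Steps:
u = 0
Function('p')(B, L) = 0 (Function('p')(B, L) = Add(Mul(0, 0), 0) = Add(0, 0) = 0)
S = -7 (S = Add(Mul(8, 0), -7) = Add(0, -7) = -7)
Pow(S, 2) = Pow(-7, 2) = 49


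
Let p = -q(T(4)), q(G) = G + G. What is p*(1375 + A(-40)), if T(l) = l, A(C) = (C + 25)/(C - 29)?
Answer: -253040/23 ≈ -11002.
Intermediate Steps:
A(C) = (25 + C)/(-29 + C)
q(G) = 2*G
p = -8 (p = -2*4 = -1*8 = -8)
p*(1375 + A(-40)) = -8*(1375 + (25 - 40)/(-29 - 40)) = -8*(1375 - 15/(-69)) = -8*(1375 - 1/69*(-15)) = -8*(1375 + 5/23) = -8*31630/23 = -253040/23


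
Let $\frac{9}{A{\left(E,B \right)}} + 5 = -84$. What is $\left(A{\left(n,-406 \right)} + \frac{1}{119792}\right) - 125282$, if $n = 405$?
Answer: $- \frac{1335693617655}{10661488} \approx -1.2528 \cdot 10^{5}$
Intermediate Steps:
$A{\left(E,B \right)} = - \frac{9}{89}$ ($A{\left(E,B \right)} = \frac{9}{-5 - 84} = \frac{9}{-89} = 9 \left(- \frac{1}{89}\right) = - \frac{9}{89}$)
$\left(A{\left(n,-406 \right)} + \frac{1}{119792}\right) - 125282 = \left(- \frac{9}{89} + \frac{1}{119792}\right) - 125282 = - \frac{1078039}{10661488} - 125282 = - \frac{1335693617655}{10661488}$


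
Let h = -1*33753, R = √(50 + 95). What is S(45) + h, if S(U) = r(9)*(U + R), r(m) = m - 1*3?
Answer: -33483 + 6*√145 ≈ -33411.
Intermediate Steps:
r(m) = -3 + m (r(m) = m - 3 = -3 + m)
R = √145 ≈ 12.042
S(U) = 6*U + 6*√145 (S(U) = (-3 + 9)*(U + √145) = 6*(U + √145) = 6*U + 6*√145)
h = -33753
S(45) + h = (6*45 + 6*√145) - 33753 = (270 + 6*√145) - 33753 = -33483 + 6*√145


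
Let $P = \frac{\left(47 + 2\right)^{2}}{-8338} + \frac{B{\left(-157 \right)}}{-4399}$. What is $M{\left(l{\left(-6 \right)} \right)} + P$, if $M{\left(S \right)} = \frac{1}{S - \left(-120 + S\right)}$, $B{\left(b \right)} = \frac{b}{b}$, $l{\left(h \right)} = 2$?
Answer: $- \frac{615880789}{2200731720} \approx -0.27985$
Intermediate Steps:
$B{\left(b \right)} = 1$
$M{\left(S \right)} = \frac{1}{120}$
$P = - \frac{10570337}{36678862}$ ($P = \frac{\left(47 + 2\right)^{2}}{-8338} + 1 \frac{1}{-4399} = 49^{2} \left(- \frac{1}{8338}\right) + 1 \left(- \frac{1}{4399}\right) = 2401 \left(- \frac{1}{8338}\right) - \frac{1}{4399} = - \frac{2401}{8338} - \frac{1}{4399} = - \frac{10570337}{36678862} \approx -0.28819$)
$M{\left(l{\left(-6 \right)} \right)} + P = \frac{1}{120} - \frac{10570337}{36678862} = - \frac{615880789}{2200731720}$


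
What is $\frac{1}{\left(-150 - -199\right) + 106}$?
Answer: $\frac{1}{155} \approx 0.0064516$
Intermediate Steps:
$\frac{1}{\left(-150 - -199\right) + 106} = \frac{1}{\left(-150 + 199\right) + 106} = \frac{1}{49 + 106} = \frac{1}{155}$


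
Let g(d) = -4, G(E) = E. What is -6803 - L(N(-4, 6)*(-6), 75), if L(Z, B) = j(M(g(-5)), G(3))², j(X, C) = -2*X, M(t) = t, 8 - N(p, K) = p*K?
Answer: -6867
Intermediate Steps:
N(p, K) = 8 - K*p (N(p, K) = 8 - p*K = 8 - K*p)
L(Z, B) = 64 (L(Z, B) = (-2*(-4))² = 8² = 64)
-6803 - L(N(-4, 6)*(-6), 75) = -6803 - 1*64 = -6803 - 64 = -6867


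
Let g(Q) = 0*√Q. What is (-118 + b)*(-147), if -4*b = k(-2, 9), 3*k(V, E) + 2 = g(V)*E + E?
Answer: 69727/4 ≈ 17432.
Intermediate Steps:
g(Q) = 0
k(V, E) = -⅔ + E/3 (k(V, E) = -⅔ + (0*E + E)/3 = -⅔ + (0 + E)/3 = -⅔ + E/3)
b = -7/12 (b = -(-⅔ + (⅓)*9)/4 = -(-⅔ + 3)/4 = -¼*7/3 = -7/12 ≈ -0.58333)
(-118 + b)*(-147) = (-118 - 7/12)*(-147) = -1423/12*(-147) = 69727/4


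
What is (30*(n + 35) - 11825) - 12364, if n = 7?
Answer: -22929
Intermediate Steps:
(30*(n + 35) - 11825) - 12364 = (30*(7 + 35) - 11825) - 12364 = (30*42 - 11825) - 12364 = (1260 - 11825) - 12364 = -10565 - 12364 = -22929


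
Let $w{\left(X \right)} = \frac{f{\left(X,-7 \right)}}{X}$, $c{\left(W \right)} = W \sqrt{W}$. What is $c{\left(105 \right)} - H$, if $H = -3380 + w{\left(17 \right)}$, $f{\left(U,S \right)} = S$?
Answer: $\frac{57467}{17} + 105 \sqrt{105} \approx 4456.3$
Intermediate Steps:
$c{\left(W \right)} = W^{\frac{3}{2}}$
$w{\left(X \right)} = - \frac{7}{X}$
$H = - \frac{57467}{17}$ ($H = -3380 - \frac{7}{17} = - \frac{57467}{17} \approx -3380.4$)
$c{\left(105 \right)} - H = 105^{\frac{3}{2}} - - \frac{57467}{17} = 105 \sqrt{105} + \frac{57467}{17} = \frac{57467}{17} + 105 \sqrt{105}$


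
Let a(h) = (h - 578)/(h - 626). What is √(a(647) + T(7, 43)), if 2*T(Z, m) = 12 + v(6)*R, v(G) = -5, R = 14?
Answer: 6*I*√35/7 ≈ 5.0709*I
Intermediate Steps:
a(h) = (-578 + h)/(-626 + h)
T(Z, m) = -29 (T(Z, m) = (12 - 5*14)/2 = (12 - 70)/2 = (½)*(-58) = -29)
√(a(647) + T(7, 43)) = √((-578 + 647)/(-626 + 647) - 29) = √(69/21 - 29) = √((1/21)*69 - 29) = √(23/7 - 29) = √(-180/7) = 6*I*√35/7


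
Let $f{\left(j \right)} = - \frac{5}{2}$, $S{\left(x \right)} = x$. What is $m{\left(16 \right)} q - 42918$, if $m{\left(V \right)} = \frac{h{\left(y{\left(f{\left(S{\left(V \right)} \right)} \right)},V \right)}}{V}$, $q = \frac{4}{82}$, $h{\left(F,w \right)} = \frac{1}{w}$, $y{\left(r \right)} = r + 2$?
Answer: $- \frac{225233663}{5248} \approx -42918.0$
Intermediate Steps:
$f{\left(j \right)} = - \frac{5}{2}$ ($f{\left(j \right)} = \left(-5\right) \frac{1}{2} = - \frac{5}{2}$)
$y{\left(r \right)} = 2 + r$
$q = \frac{2}{41}$ ($q = 4 \cdot \frac{1}{82} = \frac{2}{41} \approx 0.048781$)
$m{\left(V \right)} = \frac{1}{V^{2}}$ ($m{\left(V \right)} = \frac{1}{V V} = \frac{1}{V^{2}}$)
$m{\left(16 \right)} q - 42918 = \frac{1}{256} \cdot \frac{2}{41} - 42918 = \frac{1}{5248} - 42918 = - \frac{225233663}{5248}$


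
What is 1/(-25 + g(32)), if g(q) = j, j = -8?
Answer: -1/33 ≈ -0.030303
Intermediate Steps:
g(q) = -8
1/(-25 + g(32)) = 1/(-25 - 8) = 1/(-33) = -1/33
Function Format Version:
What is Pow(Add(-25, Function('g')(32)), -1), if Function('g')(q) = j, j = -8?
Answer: Rational(-1, 33) ≈ -0.030303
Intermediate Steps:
Function('g')(q) = -8
Pow(Add(-25, Function('g')(32)), -1) = Pow(Add(-25, -8), -1) = Pow(-33, -1) = Rational(-1, 33)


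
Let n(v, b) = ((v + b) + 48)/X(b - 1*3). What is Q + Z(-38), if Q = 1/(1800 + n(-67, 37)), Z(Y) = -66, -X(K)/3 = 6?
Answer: -118733/1799 ≈ -65.999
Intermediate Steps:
X(K) = -18 (X(K) = -3*6 = -18)
n(v, b) = -8/3 - b/18 - v/18 (n(v, b) = ((v + b) + 48)/(-18) = ((b + v) + 48)*(-1/18) = (48 + b + v)*(-1/18) = -8/3 - b/18 - v/18)
Q = 1/1799 (Q = 1/(1800 + (-8/3 - 1/18*37 - 1/18*(-67))) = 1/(1800 + (-8/3 - 37/18 + 67/18)) = 1/(1800 - 1) = 1/1799 ≈ 0.00055586)
Q + Z(-38) = 1/1799 - 66 = -118733/1799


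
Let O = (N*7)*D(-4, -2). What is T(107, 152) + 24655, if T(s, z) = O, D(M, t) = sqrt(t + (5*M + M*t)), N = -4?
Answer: 24655 - 28*I*sqrt(14) ≈ 24655.0 - 104.77*I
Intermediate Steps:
D(M, t) = sqrt(t + 5*M + M*t)
O = -28*I*sqrt(14) (O = (-4*7)*sqrt(-2 + 5*(-4) - 4*(-2)) = -28*sqrt(-2 - 20 + 8) = -28*I*sqrt(14) ≈ -104.77*I)
T(s, z) = -28*I*sqrt(14)
T(107, 152) + 24655 = -28*I*sqrt(14) + 24655 = 24655 - 28*I*sqrt(14)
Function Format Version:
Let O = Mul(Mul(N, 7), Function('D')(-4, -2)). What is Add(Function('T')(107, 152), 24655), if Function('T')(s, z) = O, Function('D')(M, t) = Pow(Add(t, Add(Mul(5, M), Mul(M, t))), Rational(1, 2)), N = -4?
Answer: Add(24655, Mul(-28, I, Pow(14, Rational(1, 2)))) ≈ Add(24655., Mul(-104.77, I))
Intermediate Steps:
Function('D')(M, t) = Pow(Add(t, Mul(5, M), Mul(M, t)), Rational(1, 2))
O = Mul(-28, I, Pow(14, Rational(1, 2))) (O = Mul(Mul(-4, 7), Pow(Add(-2, Mul(5, -4), Mul(-4, -2)), Rational(1, 2))) = Mul(-28, Pow(Add(-2, -20, 8), Rational(1, 2))) = Mul(-28, Pow(-14, Rational(1, 2))) = Mul(-28, Mul(I, Pow(14, Rational(1, 2)))) = Mul(-28, I, Pow(14, Rational(1, 2))) ≈ Mul(-104.77, I))
Function('T')(s, z) = Mul(-28, I, Pow(14, Rational(1, 2)))
Add(Function('T')(107, 152), 24655) = Add(Mul(-28, I, Pow(14, Rational(1, 2))), 24655) = Add(24655, Mul(-28, I, Pow(14, Rational(1, 2))))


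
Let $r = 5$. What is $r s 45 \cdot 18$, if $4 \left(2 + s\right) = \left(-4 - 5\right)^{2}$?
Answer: $\frac{147825}{2} \approx 73913.0$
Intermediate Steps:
$s = \frac{73}{4}$ ($s = -2 + \frac{\left(-4 - 5\right)^{2}}{4} = -2 + \frac{\left(-9\right)^{2}}{4} = -2 + \frac{1}{4} \cdot 81 = -2 + \frac{81}{4} = \frac{73}{4} \approx 18.25$)
$r s 45 \cdot 18 = 5 \cdot \frac{73}{4} \cdot 45 \cdot 18 = \frac{365}{4} \cdot 45 \cdot 18 = \frac{16425}{4} \cdot 18 = \frac{147825}{2}$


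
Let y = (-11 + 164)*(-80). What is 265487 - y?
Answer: 277727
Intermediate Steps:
y = -12240 (y = 153*(-80) = -12240)
265487 - y = 265487 - 1*(-12240) = 265487 + 12240 = 277727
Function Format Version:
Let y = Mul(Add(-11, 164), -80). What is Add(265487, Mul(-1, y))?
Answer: 277727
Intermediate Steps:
y = -12240 (y = Mul(153, -80) = -12240)
Add(265487, Mul(-1, y)) = Add(265487, Mul(-1, -12240)) = Add(265487, 12240) = 277727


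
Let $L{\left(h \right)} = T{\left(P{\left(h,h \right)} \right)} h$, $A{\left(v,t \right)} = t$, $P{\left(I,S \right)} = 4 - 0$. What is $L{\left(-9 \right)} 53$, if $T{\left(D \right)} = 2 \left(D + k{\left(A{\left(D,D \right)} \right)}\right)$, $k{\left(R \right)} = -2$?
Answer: $-1908$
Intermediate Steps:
$P{\left(I,S \right)} = 4$ ($P{\left(I,S \right)} = 4 + 0 = 4$)
$T{\left(D \right)} = -4 + 2 D$ ($T{\left(D \right)} = 2 \left(D - 2\right) = 2 \left(-2 + D\right) = -4 + 2 D$)
$L{\left(h \right)} = 4 h$ ($L{\left(h \right)} = \left(-4 + 2 \cdot 4\right) h = \left(-4 + 8\right) h = 4 h$)
$L{\left(-9 \right)} 53 = 4 \left(-9\right) 53 = \left(-36\right) 53 = -1908$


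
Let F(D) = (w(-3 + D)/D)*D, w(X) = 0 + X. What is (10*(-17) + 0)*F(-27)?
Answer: 5100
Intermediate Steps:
w(X) = X
F(D) = -3 + D (F(D) = ((-3 + D)/D)*D = -3 + D)
(10*(-17) + 0)*F(-27) = (10*(-17) + 0)*(-3 - 27) = (-170 + 0)*(-30) = -170*(-30) = 5100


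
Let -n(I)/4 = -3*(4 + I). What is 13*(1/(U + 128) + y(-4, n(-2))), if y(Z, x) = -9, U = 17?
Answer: -16952/145 ≈ -116.91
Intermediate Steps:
n(I) = 48 + 12*I (n(I) = -(-12)*(4 + I) = -4*(-12 - 3*I) = 48 + 12*I)
13*(1/(U + 128) + y(-4, n(-2))) = 13*(1/(17 + 128) - 9) = 13*(1/145 - 9) = 13*(-1304/145) = -16952/145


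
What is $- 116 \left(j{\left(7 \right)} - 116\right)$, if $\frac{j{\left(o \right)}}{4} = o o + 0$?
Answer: $-9280$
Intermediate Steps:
$j{\left(o \right)} = 4 o^{2}$ ($j{\left(o \right)} = 4 \left(o o + 0\right) = 4 \left(o^{2} + 0\right) = 4 o^{2}$)
$- 116 \left(j{\left(7 \right)} - 116\right) = - 116 \left(4 \cdot 7^{2} - 116\right) = - 116 \left(4 \cdot 49 - 116\right) = - 116 \left(196 - 116\right) = \left(-116\right) 80 = -9280$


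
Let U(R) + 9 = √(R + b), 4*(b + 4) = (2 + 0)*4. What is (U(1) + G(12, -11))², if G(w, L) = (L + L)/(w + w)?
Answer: 14017/144 - 119*I/6 ≈ 97.34 - 19.833*I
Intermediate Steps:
b = -2 (b = -4 + ((2 + 0)*4)/4 = -4 + (2*4)/4 = -4 + (¼)*8 = -4 + 2 = -2)
U(R) = -9 + √(-2 + R) (U(R) = -9 + √(R - 2) = -9 + √(-2 + R))
G(w, L) = L/w (G(w, L) = (2*L)/((2*w)) = (2*L)*(1/(2*w)) = L/w)
(U(1) + G(12, -11))² = ((-9 + √(-2 + 1)) - 11/12)² = ((-9 + √(-1)) - 11*1/12)² = ((-9 + I) - 11/12)² = (-119/12 + I)²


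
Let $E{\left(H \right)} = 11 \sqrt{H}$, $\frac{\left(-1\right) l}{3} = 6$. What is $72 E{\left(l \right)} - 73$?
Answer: $-73 + 2376 i \sqrt{2} \approx -73.0 + 3360.2 i$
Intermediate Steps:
$l = -18$ ($l = \left(-3\right) 6 = -18$)
$72 E{\left(l \right)} - 73 = 72 \cdot 11 \sqrt{-18} - 73 = 72 \cdot 11 \cdot 3 i \sqrt{2} - 73 = 72 \cdot 33 i \sqrt{2} - 73 = 2376 i \sqrt{2} - 73 = -73 + 2376 i \sqrt{2}$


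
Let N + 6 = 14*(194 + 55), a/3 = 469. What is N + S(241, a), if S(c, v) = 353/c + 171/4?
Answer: 3397343/964 ≈ 3524.2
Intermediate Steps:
a = 1407 (a = 3*469 = 1407)
S(c, v) = 171/4 + 353/c (S(c, v) = 353/c + 171*(1/4) = 353/c + 171/4 = 171/4 + 353/c)
N = 3480 (N = -6 + 14*(194 + 55) = -6 + 14*249 = -6 + 3486 = 3480)
N + S(241, a) = 3480 + (171/4 + 353/241) = 3480 + 42623/964 = 3397343/964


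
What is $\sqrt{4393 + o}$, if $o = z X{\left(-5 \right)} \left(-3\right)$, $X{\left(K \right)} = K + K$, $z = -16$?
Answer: $\sqrt{3913} \approx 62.554$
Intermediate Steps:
$X{\left(K \right)} = 2 K$
$o = -480$ ($o = - 16 \cdot 2 \left(-5\right) \left(-3\right) = \left(-16\right) \left(-10\right) \left(-3\right) = 160 \left(-3\right) = -480$)
$\sqrt{4393 + o} = \sqrt{4393 - 480} = \sqrt{3913}$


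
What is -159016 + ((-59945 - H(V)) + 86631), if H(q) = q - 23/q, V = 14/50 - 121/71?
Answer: -593857249591/4487200 ≈ -1.3234e+5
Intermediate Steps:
V = -2528/1775 (V = 14*(1/50) - 121*1/71 = 7/25 - 121/71 = -2528/1775 ≈ -1.4242)
H(q) = q - 23/q
-159016 + ((-59945 - H(V)) + 86631) = -159016 + ((-59945 - (-2528/1775 - 23/(-2528/1775))) + 86631) = -159016 + ((-59945 - (-2528/1775 - 23*(-1775/2528))) + 86631) = -159016 + ((-59945 - (-2528/1775 + 40825/2528)) + 86631) = -159016 + ((-59945 - 1*66073591/4487200) + 86631) = -159016 + ((-59945 - 66073591/4487200) + 86631) = -159016 + (-269051277591/4487200 + 86631) = -159016 + 119679345609/4487200 = -593857249591/4487200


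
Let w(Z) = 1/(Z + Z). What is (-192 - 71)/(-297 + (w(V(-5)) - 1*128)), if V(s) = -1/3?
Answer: 526/853 ≈ 0.61665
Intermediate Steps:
V(s) = -⅓ (V(s) = -1*⅓ = -⅓)
w(Z) = 1/(2*Z)
(-192 - 71)/(-297 + (w(V(-5)) - 1*128)) = (-192 - 71)/(-297 + (1/(2*(-⅓)) - 1*128)) = -263/(-297 + ((½)*(-3) - 128)) = -263/(-297 + (-3/2 - 128)) = -263/(-297 - 259/2) = -263/(-853/2) = -263*(-2/853) = 526/853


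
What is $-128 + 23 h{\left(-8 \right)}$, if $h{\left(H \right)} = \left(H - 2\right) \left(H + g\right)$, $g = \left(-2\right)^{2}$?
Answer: $792$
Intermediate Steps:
$g = 4$
$h{\left(H \right)} = \left(-2 + H\right) \left(4 + H\right)$ ($h{\left(H \right)} = \left(H - 2\right) \left(H + 4\right) = \left(-2 + H\right) \left(4 + H\right)$)
$-128 + 23 h{\left(-8 \right)} = -128 + 23 \left(-8 + \left(-8\right)^{2} + 2 \left(-8\right)\right) = -128 + 23 \left(-8 + 64 - 16\right) = -128 + 23 \cdot 40 = -128 + 920 = 792$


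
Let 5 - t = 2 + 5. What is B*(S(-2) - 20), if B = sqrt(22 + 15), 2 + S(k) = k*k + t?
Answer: -20*sqrt(37) ≈ -121.66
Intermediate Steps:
t = -2 (t = 5 - (2 + 5) = 5 - 1*7 = 5 - 7 = -2)
S(k) = -4 + k**2 (S(k) = -2 + (k*k - 2) = -2 + (k**2 - 2) = -2 + (-2 + k**2) = -4 + k**2)
B = sqrt(37) ≈ 6.0828
B*(S(-2) - 20) = sqrt(37)*((-4 + (-2)**2) - 20) = sqrt(37)*((-4 + 4) - 20) = sqrt(37)*(0 - 20) = sqrt(37)*(-20) = -20*sqrt(37)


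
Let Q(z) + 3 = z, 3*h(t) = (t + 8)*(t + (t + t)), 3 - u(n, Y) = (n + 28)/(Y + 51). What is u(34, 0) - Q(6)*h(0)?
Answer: 91/51 ≈ 1.7843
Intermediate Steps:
u(n, Y) = 3 - (28 + n)/(51 + Y) (u(n, Y) = 3 - (n + 28)/(Y + 51) = 3 - (28 + n)/(51 + Y))
h(t) = t*(8 + t) (h(t) = ((t + 8)*(t + (t + t)))/3 = ((8 + t)*(t + 2*t))/3 = ((8 + t)*(3*t))/3 = (3*t*(8 + t))/3 = t*(8 + t))
Q(z) = -3 + z
u(34, 0) - Q(6)*h(0) = (125 - 1*34 + 3*0)/(51 + 0) - (-3 + 6)*0*(8 + 0) = (125 - 34 + 0)/51 - 3*0*8 = (1/51)*91 - 3*0 = 91/51 - 1*0 = 91/51 + 0 = 91/51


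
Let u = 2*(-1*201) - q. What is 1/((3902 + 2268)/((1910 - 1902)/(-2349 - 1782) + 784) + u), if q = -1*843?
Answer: 1619348/726876603 ≈ 0.0022278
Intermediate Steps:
q = -843
u = 441 (u = 2*(-1*201) - 1*(-843) = 2*(-201) + 843 = -402 + 843 = 441)
1/((3902 + 2268)/((1910 - 1902)/(-2349 - 1782) + 784) + u) = 1/((3902 + 2268)/((1910 - 1902)/(-2349 - 1782) + 784) + 441) = 1/(6170/(8/(-4131) + 784) + 441) = 1/(6170/(8*(-1/4131) + 784) + 441) = 1/(6170/(-8/4131 + 784) + 441) = 1/(6170/(3238696/4131) + 441) = 1/(6170*(4131/3238696) + 441) = 1/(12744135/1619348 + 441) = 1/(726876603/1619348) = 1619348/726876603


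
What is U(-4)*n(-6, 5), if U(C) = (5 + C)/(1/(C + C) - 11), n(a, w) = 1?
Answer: -8/89 ≈ -0.089888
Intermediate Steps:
U(C) = (5 + C)/(-11 + 1/(2*C)) (U(C) = (5 + C)/(1/(2*C) - 11) = (5 + C)/(-11 + 1/(2*C)))
U(-4)*n(-6, 5) = -2*(-4)*(5 - 4)/(-1 + 22*(-4))*1 = -2*(-4)*1/(-1 - 88)*1 = -2*(-4)*1/(-89)*1 = -2*(-4)*(-1/89)*1*1 = -8/89*1 = -8/89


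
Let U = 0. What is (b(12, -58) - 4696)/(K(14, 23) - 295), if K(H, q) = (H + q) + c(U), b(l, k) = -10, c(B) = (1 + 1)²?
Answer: 2353/127 ≈ 18.528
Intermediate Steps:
c(B) = 4 (c(B) = 2² = 4)
K(H, q) = 4 + H + q (K(H, q) = (H + q) + 4 = 4 + H + q)
(b(12, -58) - 4696)/(K(14, 23) - 295) = (-10 - 4696)/((4 + 14 + 23) - 295) = -4706/(41 - 295) = -4706/(-254) = -4706*(-1/254) = 2353/127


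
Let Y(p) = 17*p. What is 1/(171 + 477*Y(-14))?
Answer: -1/113355 ≈ -8.8218e-6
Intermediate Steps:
1/(171 + 477*Y(-14)) = 1/(171 + 477*(17*(-14))) = 1/(171 + 477*(-238)) = 1/(171 - 113526) = 1/(-113355) = -1/113355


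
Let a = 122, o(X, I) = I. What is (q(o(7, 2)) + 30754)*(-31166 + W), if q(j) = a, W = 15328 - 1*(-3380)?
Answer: -384653208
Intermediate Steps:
W = 18708 (W = 15328 + 3380 = 18708)
q(j) = 122
(q(o(7, 2)) + 30754)*(-31166 + W) = (122 + 30754)*(-31166 + 18708) = 30876*(-12458) = -384653208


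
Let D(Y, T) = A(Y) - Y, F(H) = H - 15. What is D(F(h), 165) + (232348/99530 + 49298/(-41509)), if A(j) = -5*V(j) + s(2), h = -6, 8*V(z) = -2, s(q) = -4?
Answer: 160271569489/8262781540 ≈ 19.397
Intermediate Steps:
V(z) = -¼ (V(z) = (⅛)*(-2) = -¼)
F(H) = -15 + H
A(j) = -11/4 (A(j) = -5*(-¼) - 4 = 5/4 - 4 = -11/4)
D(Y, T) = -11/4 - Y
D(F(h), 165) + (232348/99530 + 49298/(-41509)) = (-11/4 - (-15 - 6)) + (232348/99530 + 49298/(-41509)) = (-11/4 - 1*(-21)) + (232348*(1/99530) + 49298*(-1/41509)) = (-11/4 + 21) + (116174/49765 - 49298/41509) = 73/4 + 2368951596/2065695385 = 160271569489/8262781540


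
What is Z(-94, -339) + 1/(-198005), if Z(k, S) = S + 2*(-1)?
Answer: -67519706/198005 ≈ -341.00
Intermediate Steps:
Z(k, S) = -2 + S (Z(k, S) = S - 2 = -2 + S)
Z(-94, -339) + 1/(-198005) = (-2 - 339) + 1/(-198005) = -341 - 1/198005 = -67519706/198005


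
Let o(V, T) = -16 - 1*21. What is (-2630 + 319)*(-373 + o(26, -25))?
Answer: 947510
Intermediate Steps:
o(V, T) = -37 (o(V, T) = -16 - 21 = -37)
(-2630 + 319)*(-373 + o(26, -25)) = (-2630 + 319)*(-373 - 37) = -2311*(-410) = 947510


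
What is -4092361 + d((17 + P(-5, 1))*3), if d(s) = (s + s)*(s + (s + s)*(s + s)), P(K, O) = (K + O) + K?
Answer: -3980617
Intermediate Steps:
P(K, O) = O + 2*K
d(s) = 2*s*(s + 4*s²) (d(s) = (2*s)*(s + (2*s)*(2*s)) = (2*s)*(s + 4*s²) = 2*s*(s + 4*s²))
-4092361 + d((17 + P(-5, 1))*3) = -4092361 + ((17 + (1 + 2*(-5)))*3)²*(2 + 8*((17 + (1 + 2*(-5)))*3)) = -4092361 + ((17 + (1 - 10))*3)²*(2 + 8*((17 + (1 - 10))*3)) = -4092361 + ((17 - 9)*3)²*(2 + 8*((17 - 9)*3)) = -4092361 + (8*3)²*(2 + 8*(8*3)) = -4092361 + 24²*(2 + 8*24) = -4092361 + 576*(2 + 192) = -4092361 + 576*194 = -4092361 + 111744 = -3980617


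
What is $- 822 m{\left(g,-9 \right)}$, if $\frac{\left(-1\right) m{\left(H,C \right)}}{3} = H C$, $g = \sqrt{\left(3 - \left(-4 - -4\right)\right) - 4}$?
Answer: $- 22194 i \approx - 22194.0 i$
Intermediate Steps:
$g = i$ ($g = \sqrt{\left(3 - \left(-4 + 4\right)\right) - 4} = \sqrt{\left(3 - 0\right) - 4} = \sqrt{\left(3 + 0\right) - 4} = \sqrt{3 - 4} = \sqrt{-1} = i \approx 1.0 i$)
$m{\left(H,C \right)} = - 3 C H$ ($m{\left(H,C \right)} = - 3 H C = - 3 C H$)
$- 822 m{\left(g,-9 \right)} = - 822 \left(\left(-3\right) \left(-9\right) i\right) = - 822 \cdot 27 i = - 22194 i$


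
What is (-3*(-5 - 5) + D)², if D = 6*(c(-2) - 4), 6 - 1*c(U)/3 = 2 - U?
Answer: 1764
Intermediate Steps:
c(U) = 12 + 3*U (c(U) = 18 - 3*(2 - U) = 18 + (-6 + 3*U) = 12 + 3*U)
D = 12 (D = 6*((12 + 3*(-2)) - 4) = 6*((12 - 6) - 4) = 6*(6 - 4) = 6*2 = 12)
(-3*(-5 - 5) + D)² = (-3*(-5 - 5) + 12)² = (-3*(-10) + 12)² = (30 + 12)² = 42² = 1764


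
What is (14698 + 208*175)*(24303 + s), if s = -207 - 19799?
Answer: 219568106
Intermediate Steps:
s = -20006
(14698 + 208*175)*(24303 + s) = (14698 + 208*175)*(24303 - 20006) = (14698 + 36400)*4297 = 51098*4297 = 219568106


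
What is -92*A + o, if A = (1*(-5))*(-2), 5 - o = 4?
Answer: -919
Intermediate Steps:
o = 1 (o = 5 - 1*4 = 5 - 4 = 1)
A = 10 (A = -5*(-2) = 10)
-92*A + o = -92*10 + 1 = -920 + 1 = -919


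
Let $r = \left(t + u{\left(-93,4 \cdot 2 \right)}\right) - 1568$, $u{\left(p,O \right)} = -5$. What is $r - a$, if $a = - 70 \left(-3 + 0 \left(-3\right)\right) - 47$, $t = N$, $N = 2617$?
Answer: $881$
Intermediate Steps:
$t = 2617$
$r = 1044$ ($r = \left(2617 - 5\right) - 1568 = 2612 - 1568 = 1044$)
$a = 163$ ($a = - 70 \left(-3 + 0\right) - 47 = \left(-70\right) \left(-3\right) - 47 = 210 - 47 = 163$)
$r - a = 1044 - 163 = 881$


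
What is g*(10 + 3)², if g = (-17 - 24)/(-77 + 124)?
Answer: -6929/47 ≈ -147.43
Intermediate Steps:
g = -41/47 ≈ -0.87234
g*(10 + 3)² = -41*(10 + 3)²/47 = -41/47*13² = -41/47*169 = -6929/47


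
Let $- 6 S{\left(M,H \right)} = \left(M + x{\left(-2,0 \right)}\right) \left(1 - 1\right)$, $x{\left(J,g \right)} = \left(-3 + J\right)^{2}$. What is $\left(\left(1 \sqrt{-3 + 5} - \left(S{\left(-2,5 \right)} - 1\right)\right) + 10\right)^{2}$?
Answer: $\left(11 + \sqrt{2}\right)^{2} \approx 154.11$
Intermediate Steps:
$S{\left(M,H \right)} = 0$ ($S{\left(M,H \right)} = - \frac{\left(M + \left(-3 - 2\right)^{2}\right) \left(1 - 1\right)}{6} = - \frac{\left(M + \left(-5\right)^{2}\right) 0}{6} = - \frac{\left(M + 25\right) 0}{6} = - \frac{\left(25 + M\right) 0}{6} = \left(- \frac{1}{6}\right) 0 = 0$)
$\left(\left(1 \sqrt{-3 + 5} - \left(S{\left(-2,5 \right)} - 1\right)\right) + 10\right)^{2} = \left(\left(1 \sqrt{-3 + 5} - \left(0 - 1\right)\right) + 10\right)^{2} = \left(\left(1 \sqrt{2} - \left(0 - 1\right)\right) + 10\right)^{2} = \left(\left(\sqrt{2} - -1\right) + 10\right)^{2} = \left(\left(\sqrt{2} + 1\right) + 10\right)^{2} = \left(\left(1 + \sqrt{2}\right) + 10\right)^{2} = \left(11 + \sqrt{2}\right)^{2}$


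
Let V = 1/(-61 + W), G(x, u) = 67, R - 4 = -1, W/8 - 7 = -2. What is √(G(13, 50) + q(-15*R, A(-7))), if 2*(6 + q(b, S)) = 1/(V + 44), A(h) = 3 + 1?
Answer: 41*√123682/1846 ≈ 7.8110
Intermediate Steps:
W = 40 (W = 56 + 8*(-2) = 56 - 16 = 40)
R = 3 (R = 4 - 1 = 3)
A(h) = 4
V = -1/21 (V = 1/(-61 + 40) = 1/(-21) = -1/21 ≈ -0.047619)
q(b, S) = -11055/1846 (q(b, S) = -6 + 1/(2*(-1/21 + 44)) = -6 + 1/(2*(923/21)) = -6 + (½)*(21/923) = -6 + 21/1846 = -11055/1846)
√(G(13, 50) + q(-15*R, A(-7))) = √(67 - 11055/1846) = √(112627/1846) = 41*√123682/1846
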